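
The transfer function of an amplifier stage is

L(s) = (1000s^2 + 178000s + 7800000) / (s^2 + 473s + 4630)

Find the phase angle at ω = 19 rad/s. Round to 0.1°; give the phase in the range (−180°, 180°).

Substitute s = j19:
Numerator: 1000(j19)^2 + 178000(j19) + 7800000 = 7439000 + j3382000
Denominator: (j19)^2 + 473(j19) + 4630 = 4269 + j8987
|N| = √(7439000² + 3382000²) ≈ 8.1717e+06, ∠N ≈ 24.45°
|D| = √(4269² + 8987²) ≈ 9949.4, ∠D ≈ 64.59°
∠L = 24.45° − 64.59° = -40.14°

-40.1°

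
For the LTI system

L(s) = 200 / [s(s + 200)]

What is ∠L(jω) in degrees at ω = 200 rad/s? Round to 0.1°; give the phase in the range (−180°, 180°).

At s = jω = j200:
pole (s+200): 200 + j200 → |·| = √(200²+200²) = √80000 ≈ 282.84, ∠ = arctan(200/200) ≈ 45.00°
pole at origin: |s| = 200, ∠ = 90.00° (in denominator)
∠L = 0.00° − 135.00° = -135.00°

-135.0°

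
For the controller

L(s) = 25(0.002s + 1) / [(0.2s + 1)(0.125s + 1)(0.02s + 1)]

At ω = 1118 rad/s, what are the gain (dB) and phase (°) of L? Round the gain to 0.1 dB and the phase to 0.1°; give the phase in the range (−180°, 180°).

-81.2 dB, 159.1°

At ω = 1118 rad/s:
zero (1 + j1118·0.002) = 1 + j2.236 → |·| ≈ 2.4494, ∠ ≈ 65.90°
pole (1 + j1118·0.2) = 1 + j223.6 → |·| ≈ 223.6, ∠ ≈ 89.74°
pole (1 + j1118·0.125) = 1 + j139.75 → |·| ≈ 139.75, ∠ ≈ 89.59°
pole (1 + j1118·0.02) = 1 + j22.36 → |·| ≈ 22.382, ∠ ≈ 87.44°
|L| = 25 · 2.4494 / (223.6 · 139.75 · 22.382) ≈ 8.7554e-05
Gain = 20 log₁₀(8.7554e-05) ≈ -81.15 dB
∠L = (65.90°) − (89.74° + 89.59° + 87.44°) = -200.87° ≡ 159.13° (principal value)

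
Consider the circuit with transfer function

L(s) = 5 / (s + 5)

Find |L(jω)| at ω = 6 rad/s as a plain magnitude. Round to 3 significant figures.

At s = jω = j6:
pole (s+5): 5 + j6 → |·| = √(5²+6²) = √61 ≈ 7.8102, ∠ = arctan(6/5) ≈ 50.19°
|L| = 5 / 7.8102 ≈ 0.64019

0.640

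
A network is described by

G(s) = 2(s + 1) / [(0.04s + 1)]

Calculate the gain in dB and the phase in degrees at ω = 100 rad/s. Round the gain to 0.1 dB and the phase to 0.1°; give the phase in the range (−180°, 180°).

At ω = 100 rad/s:
zero (1 + j100·1) = 1 + j100 → |·| ≈ 100, ∠ ≈ 89.43°
pole (1 + j100·0.04) = 1 + j4 → |·| ≈ 4.1231, ∠ ≈ 75.96°
|G| = 2 · 100 / (4.1231) ≈ 48.507
Gain = 20 log₁₀(48.507) ≈ 33.72 dB
∠G = (89.43°) − (75.96°) = 13.47°

33.7 dB, 13.5°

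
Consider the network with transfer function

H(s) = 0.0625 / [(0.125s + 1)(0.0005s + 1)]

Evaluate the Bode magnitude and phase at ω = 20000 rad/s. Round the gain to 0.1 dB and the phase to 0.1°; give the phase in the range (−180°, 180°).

At ω = 20000 rad/s:
pole (1 + j20000·0.125) = 1 + j2500 → |·| ≈ 2500, ∠ ≈ 89.98°
pole (1 + j20000·0.0005) = 1 + j10 → |·| ≈ 10.05, ∠ ≈ 84.29°
|H| = 0.0625 · 1 / (2500 · 10.05) ≈ 2.4876e-06
Gain = 20 log₁₀(2.4876e-06) ≈ -112.08 dB
∠H = (0°) − (89.98° + 84.29°) = -174.27°

-112.1 dB, -174.3°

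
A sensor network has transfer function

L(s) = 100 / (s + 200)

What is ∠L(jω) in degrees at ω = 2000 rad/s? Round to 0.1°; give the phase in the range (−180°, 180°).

-84.3°

Substitute s = j2000:
Numerator: 100 = 100 + j0
Denominator: (j2000) + 200 = 200 + j2000
|N| = √(100² + 0²) ≈ 100, ∠N ≈ 0.00°
|D| = √(200² + 2000²) ≈ 2010, ∠D ≈ 84.29°
∠L = 0.00° − 84.29° = -84.29°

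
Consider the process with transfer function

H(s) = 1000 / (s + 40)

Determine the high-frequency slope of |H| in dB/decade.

Each pole contributes −20 dB/decade at high frequency; each zero contributes +20 dB/decade.
Net: 0 zero(s) − 1 pole(s) → -20 dB/decade.

-20 dB/decade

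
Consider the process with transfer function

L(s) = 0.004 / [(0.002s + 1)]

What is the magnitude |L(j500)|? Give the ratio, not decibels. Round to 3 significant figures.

0.00283

At ω = 500 rad/s:
pole (1 + j500·0.002) = 1 + j1 → |·| ≈ 1.4142, ∠ ≈ 45.00°
|L| = 0.004 · 1 / (1.4142) ≈ 0.0028285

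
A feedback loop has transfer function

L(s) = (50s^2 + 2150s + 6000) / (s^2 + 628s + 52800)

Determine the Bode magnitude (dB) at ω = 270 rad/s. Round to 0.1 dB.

Substitute s = j270:
Numerator: 50(j270)^2 + 2150(j270) + 6000 = -3639000 + j580500
Denominator: (j270)^2 + 628(j270) + 52800 = -20100 + j169560
|N| = √(3639000² + 580500²) ≈ 3.685e+06, ∠N ≈ 170.94°
|D| = √(20100² + 169560²) ≈ 1.7075e+05, ∠D ≈ 96.76°
|L| = 3.685e+06 / 1.7075e+05 ≈ 21.581
Gain = 20 log₁₀(21.581) ≈ 26.68 dB

26.7 dB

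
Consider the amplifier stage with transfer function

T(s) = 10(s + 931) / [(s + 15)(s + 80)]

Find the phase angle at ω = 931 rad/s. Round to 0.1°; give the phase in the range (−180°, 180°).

At s = jω = j931:
zero (s+931): 931 + j931 → |·| = √(931²+931²) = √1733522 ≈ 1316.6, ∠ = arctan(931/931) ≈ 45.00°
pole (s+15): 15 + j931 → |·| = √(15²+931²) = √866986 ≈ 931.12, ∠ = arctan(931/15) ≈ 89.08°
pole (s+80): 80 + j931 → |·| = √(80²+931²) = √873161 ≈ 934.43, ∠ = arctan(931/80) ≈ 85.09°
∠T = 45.00° − 174.17° = -129.17°

-129.2°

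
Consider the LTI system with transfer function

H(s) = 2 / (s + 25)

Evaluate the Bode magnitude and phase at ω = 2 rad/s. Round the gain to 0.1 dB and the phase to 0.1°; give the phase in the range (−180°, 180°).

-22.0 dB, -4.6°

Substitute s = j2:
Numerator: 2 = 2 + j0
Denominator: (j2) + 25 = 25 + j2
|N| = √(2² + 0²) ≈ 2, ∠N ≈ 0.00°
|D| = √(25² + 2²) ≈ 25.08, ∠D ≈ 4.57°
|H| = 2 / 25.08 ≈ 0.079745
Gain = 20 log₁₀(0.079745) ≈ -21.97 dB
∠H = 0.00° − 4.57° = -4.57°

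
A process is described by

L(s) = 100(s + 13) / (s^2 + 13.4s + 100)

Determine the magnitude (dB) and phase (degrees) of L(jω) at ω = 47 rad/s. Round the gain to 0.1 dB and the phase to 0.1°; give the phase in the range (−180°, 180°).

6.9 dB, -88.8°

At s = jω = j47:
zero (s+13): 13 + j47 → |·| = √(13²+47²) = √2378 ≈ 48.765, ∠ = arctan(47/13) ≈ 74.54°
quadratic: (j47)² + 13.4·j47 + 100 = -2109 + j629.8 → |·| ≈ 2201, ∠ ≈ 163.37°
|L| = 100 · 48.765 / 2201 ≈ 2.2156
Gain = 20 log₁₀(2.2156) ≈ 6.91 dB
∠L = 74.54° − 163.37° = -88.83°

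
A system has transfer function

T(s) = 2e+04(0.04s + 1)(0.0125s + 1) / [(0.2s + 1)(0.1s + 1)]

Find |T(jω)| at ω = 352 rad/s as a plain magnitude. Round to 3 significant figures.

At ω = 352 rad/s:
zero (1 + j352·0.04) = 1 + j14.08 → |·| ≈ 14.115, ∠ ≈ 85.94°
zero (1 + j352·0.0125) = 1 + j4.4 → |·| ≈ 4.5122, ∠ ≈ 77.20°
pole (1 + j352·0.2) = 1 + j70.4 → |·| ≈ 70.407, ∠ ≈ 89.19°
pole (1 + j352·0.1) = 1 + j35.2 → |·| ≈ 35.214, ∠ ≈ 88.37°
|T| = 2e+04 · 14.115 · 4.5122 / (70.407 · 35.214) ≈ 513.77

514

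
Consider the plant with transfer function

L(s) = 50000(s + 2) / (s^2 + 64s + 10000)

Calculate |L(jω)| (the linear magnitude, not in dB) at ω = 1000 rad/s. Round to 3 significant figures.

50.4

At s = jω = j1000:
zero (s+2): 2 + j1000 → |·| = √(2²+1000²) = √1000004 ≈ 1000, ∠ = arctan(1000/2) ≈ 89.89°
quadratic: (j1000)² + 64·j1000 + 10000 = -990000 + j64000 → |·| ≈ 9.9207e+05, ∠ ≈ 176.30°
|L| = 50000 · 1000 / 9.9207e+05 ≈ 50.4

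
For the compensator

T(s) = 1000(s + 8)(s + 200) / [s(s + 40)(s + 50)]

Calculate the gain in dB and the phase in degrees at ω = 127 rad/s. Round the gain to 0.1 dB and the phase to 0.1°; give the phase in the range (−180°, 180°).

At s = jω = j127:
zero (s+8): 8 + j127 → |·| = √(8²+127²) = √16193 ≈ 127.25, ∠ = arctan(127/8) ≈ 86.40°
zero (s+200): 200 + j127 → |·| = √(200²+127²) = √56129 ≈ 236.92, ∠ = arctan(127/200) ≈ 32.42°
pole (s+40): 40 + j127 → |·| = √(40²+127²) = √17729 ≈ 133.15, ∠ = arctan(127/40) ≈ 72.52°
pole (s+50): 50 + j127 → |·| = √(50²+127²) = √18629 ≈ 136.49, ∠ = arctan(127/50) ≈ 68.51°
pole at origin: |s| = 127, ∠ = 90.00° (in denominator)
|T| = 1000 · 30148 / 2.3081e+06 ≈ 13.062
Gain = 20 log₁₀(13.062) ≈ 22.32 dB
∠T = 118.82° − 231.03° = -112.21°

22.3 dB, -112.2°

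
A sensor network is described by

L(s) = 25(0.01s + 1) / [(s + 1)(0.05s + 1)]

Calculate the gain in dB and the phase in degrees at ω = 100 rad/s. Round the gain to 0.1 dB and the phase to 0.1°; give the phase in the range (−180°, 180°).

At ω = 100 rad/s:
zero (1 + j100·0.01) = 1 + j1 → |·| ≈ 1.4142, ∠ ≈ 45.00°
pole (1 + j100·1) = 1 + j100 → |·| ≈ 100, ∠ ≈ 89.43°
pole (1 + j100·0.05) = 1 + j5 → |·| ≈ 5.099, ∠ ≈ 78.69°
|L| = 25 · 1.4142 / (100 · 5.099) ≈ 0.069337
Gain = 20 log₁₀(0.069337) ≈ -23.18 dB
∠L = (45.00°) − (89.43° + 78.69°) = -123.12°

-23.2 dB, -123.1°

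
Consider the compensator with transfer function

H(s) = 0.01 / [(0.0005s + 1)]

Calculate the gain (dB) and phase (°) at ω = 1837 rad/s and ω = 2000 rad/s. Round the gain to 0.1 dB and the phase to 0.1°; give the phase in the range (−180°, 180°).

At ω = 1837 rad/s:
pole (1 + j1837·0.0005) = 1 + j0.9185 → |·| ≈ 1.3578, ∠ ≈ 42.57°
|H| = 0.01 · 1 / (1.3578) ≈ 0.0073649
Gain = 20 log₁₀(0.0073649) ≈ -42.66 dB
∠H = (0°) − (42.57°) = -42.57°

At ω = 2000 rad/s:
pole (1 + j2000·0.0005) = 1 + j1 → |·| ≈ 1.4142, ∠ ≈ 45.00°
|H| = 0.01 · 1 / (1.4142) ≈ 0.0070711
Gain = 20 log₁₀(0.0070711) ≈ -43.01 dB
∠H = (0°) − (45.00°) = -45.00°

ω = 1837: -42.7 dB, -42.6°; ω = 2000: -43.0 dB, -45.0°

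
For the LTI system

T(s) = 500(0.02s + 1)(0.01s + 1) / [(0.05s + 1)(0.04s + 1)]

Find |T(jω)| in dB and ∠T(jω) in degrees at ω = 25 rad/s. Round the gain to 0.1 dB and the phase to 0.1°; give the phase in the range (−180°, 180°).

At ω = 25 rad/s:
zero (1 + j25·0.02) = 1 + j0.5 → |·| ≈ 1.118, ∠ ≈ 26.57°
zero (1 + j25·0.01) = 1 + j0.25 → |·| ≈ 1.0308, ∠ ≈ 14.04°
pole (1 + j25·0.05) = 1 + j1.25 → |·| ≈ 1.6008, ∠ ≈ 51.34°
pole (1 + j25·0.04) = 1 + j1 → |·| ≈ 1.4142, ∠ ≈ 45.00°
|T| = 500 · 1.118 · 1.0308 / (1.6008 · 1.4142) ≈ 254.53
Gain = 20 log₁₀(254.53) ≈ 48.11 dB
∠T = (26.57° + 14.04°) − (51.34° + 45.00°) = -55.73°

48.1 dB, -55.7°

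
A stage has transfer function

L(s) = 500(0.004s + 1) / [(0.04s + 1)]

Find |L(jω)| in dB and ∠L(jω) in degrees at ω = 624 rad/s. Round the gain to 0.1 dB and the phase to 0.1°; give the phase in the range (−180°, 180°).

At ω = 624 rad/s:
zero (1 + j624·0.004) = 1 + j2.496 → |·| ≈ 2.6889, ∠ ≈ 68.17°
pole (1 + j624·0.04) = 1 + j24.96 → |·| ≈ 24.98, ∠ ≈ 87.71°
|L| = 500 · 2.6889 / (24.98) ≈ 53.821
Gain = 20 log₁₀(53.821) ≈ 34.62 dB
∠L = (68.17°) − (87.71°) = -19.54°

34.6 dB, -19.5°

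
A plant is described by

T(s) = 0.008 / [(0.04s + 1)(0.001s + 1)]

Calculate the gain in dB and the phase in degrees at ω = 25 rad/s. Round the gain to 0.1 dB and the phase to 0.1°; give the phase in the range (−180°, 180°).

-45.0 dB, -46.4°

At ω = 25 rad/s:
pole (1 + j25·0.04) = 1 + j1 → |·| ≈ 1.4142, ∠ ≈ 45.00°
pole (1 + j25·0.001) = 1 + j0.025 → |·| ≈ 1.0003, ∠ ≈ 1.43°
|T| = 0.008 · 1 / (1.4142 · 1.0003) ≈ 0.0056552
Gain = 20 log₁₀(0.0056552) ≈ -44.95 dB
∠T = (0°) − (45.00° + 1.43°) = -46.43°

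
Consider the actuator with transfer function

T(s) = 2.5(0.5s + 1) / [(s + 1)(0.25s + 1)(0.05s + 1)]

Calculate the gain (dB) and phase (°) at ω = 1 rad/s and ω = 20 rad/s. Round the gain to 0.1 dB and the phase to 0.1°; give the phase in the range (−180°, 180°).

ω = 1: 5.6 dB, -35.3°; ω = 20: -15.2 dB, -126.5°

At ω = 1 rad/s:
zero (1 + j1·0.5) = 1 + j0.5 → |·| ≈ 1.118, ∠ ≈ 26.57°
pole (1 + j1·1) = 1 + j1 → |·| ≈ 1.4142, ∠ ≈ 45.00°
pole (1 + j1·0.25) = 1 + j0.25 → |·| ≈ 1.0308, ∠ ≈ 14.04°
pole (1 + j1·0.05) = 1 + j0.05 → |·| ≈ 1.0012, ∠ ≈ 2.86°
|T| = 2.5 · 1.118 / (1.4142 · 1.0308 · 1.0012) ≈ 1.915
Gain = 20 log₁₀(1.915) ≈ 5.64 dB
∠T = (26.57°) − (45.00° + 14.04° + 2.86°) = -35.33°

At ω = 20 rad/s:
zero (1 + j20·0.5) = 1 + j10 → |·| ≈ 10.05, ∠ ≈ 84.29°
pole (1 + j20·1) = 1 + j20 → |·| ≈ 20.025, ∠ ≈ 87.14°
pole (1 + j20·0.25) = 1 + j5 → |·| ≈ 5.099, ∠ ≈ 78.69°
pole (1 + j20·0.05) = 1 + j1 → |·| ≈ 1.4142, ∠ ≈ 45.00°
|T| = 2.5 · 10.05 / (20.025 · 5.099 · 1.4142) ≈ 0.174
Gain = 20 log₁₀(0.174) ≈ -15.19 dB
∠T = (84.29°) − (87.14° + 78.69° + 45.00°) = -126.54°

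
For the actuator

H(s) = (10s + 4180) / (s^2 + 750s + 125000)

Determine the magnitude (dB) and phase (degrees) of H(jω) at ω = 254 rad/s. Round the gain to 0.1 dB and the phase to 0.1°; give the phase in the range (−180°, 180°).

Substitute s = j254:
Numerator: 10(j254) + 4180 = 4180 + j2540
Denominator: (j254)^2 + 750(j254) + 125000 = 60484 + j190500
|N| = √(4180² + 2540²) ≈ 4891.2, ∠N ≈ 31.29°
|D| = √(60484² + 190500²) ≈ 1.9987e+05, ∠D ≈ 72.39°
|H| = 4891.2 / 1.9987e+05 ≈ 0.024472
Gain = 20 log₁₀(0.024472) ≈ -32.23 dB
∠H = 31.29° − 72.39° = -41.10°

-32.2 dB, -41.1°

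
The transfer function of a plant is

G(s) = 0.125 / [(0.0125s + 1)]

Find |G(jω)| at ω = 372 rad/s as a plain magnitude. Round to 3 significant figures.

0.0263

At ω = 372 rad/s:
pole (1 + j372·0.0125) = 1 + j4.65 → |·| ≈ 4.7563, ∠ ≈ 77.86°
|G| = 0.125 · 1 / (4.7563) ≈ 0.026281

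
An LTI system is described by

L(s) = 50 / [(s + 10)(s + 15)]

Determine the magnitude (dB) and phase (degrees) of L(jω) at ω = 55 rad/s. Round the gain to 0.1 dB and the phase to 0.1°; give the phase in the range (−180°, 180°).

-36.1 dB, -154.4°

At s = jω = j55:
pole (s+10): 10 + j55 → |·| = √(10²+55²) = √3125 ≈ 55.902, ∠ = arctan(55/10) ≈ 79.70°
pole (s+15): 15 + j55 → |·| = √(15²+55²) = √3250 ≈ 57.009, ∠ = arctan(55/15) ≈ 74.74°
|L| = 50 / 3186.9 ≈ 0.015689
Gain = 20 log₁₀(0.015689) ≈ -36.09 dB
∠L = 0.00° − 154.44° = -154.44°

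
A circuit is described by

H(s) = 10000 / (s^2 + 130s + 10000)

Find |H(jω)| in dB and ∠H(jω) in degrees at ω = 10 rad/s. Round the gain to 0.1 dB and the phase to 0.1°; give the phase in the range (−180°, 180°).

0.0 dB, -7.5°

At s = jω = j10:
quadratic: (j10)² + 130·j10 + 10000 = 9900 + j1300 → |·| ≈ 9985, ∠ ≈ 7.48°
|H| = 10000 / 9985 ≈ 1.0015
Gain = 20 log₁₀(1.0015) ≈ 0.01 dB
∠H = 0.00° − 7.48° = -7.48°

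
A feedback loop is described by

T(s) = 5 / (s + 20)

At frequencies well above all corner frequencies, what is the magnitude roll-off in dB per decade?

-20 dB/decade

Each pole contributes −20 dB/decade at high frequency; each zero contributes +20 dB/decade.
Net: 0 zero(s) − 1 pole(s) → -20 dB/decade.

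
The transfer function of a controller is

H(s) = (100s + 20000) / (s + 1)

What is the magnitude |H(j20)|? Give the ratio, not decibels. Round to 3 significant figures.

1.00e+03

Substitute s = j20:
Numerator: 100(j20) + 20000 = 20000 + j2000
Denominator: (j20) + 1 = 1 + j20
|N| = √(20000² + 2000²) ≈ 20100, ∠N ≈ 5.71°
|D| = √(1² + 20²) ≈ 20.025, ∠D ≈ 87.14°
|H| = 20100 / 20.025 ≈ 1003.7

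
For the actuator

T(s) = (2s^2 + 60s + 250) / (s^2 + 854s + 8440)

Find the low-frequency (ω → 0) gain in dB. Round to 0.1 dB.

-30.6 dB

T(0) = 250 / 8440 ≈ 0.029621
20 log₁₀(0.029621) ≈ -30.57 dB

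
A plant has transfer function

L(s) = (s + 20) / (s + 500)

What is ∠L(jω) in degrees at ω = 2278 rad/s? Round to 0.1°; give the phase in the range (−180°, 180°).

11.9°

Substitute s = j2278:
Numerator: (j2278) + 20 = 20 + j2278
Denominator: (j2278) + 500 = 500 + j2278
|N| = √(20² + 2278²) ≈ 2278.1, ∠N ≈ 89.50°
|D| = √(500² + 2278²) ≈ 2332.2, ∠D ≈ 77.62°
∠L = 89.50° − 77.62° = 11.88°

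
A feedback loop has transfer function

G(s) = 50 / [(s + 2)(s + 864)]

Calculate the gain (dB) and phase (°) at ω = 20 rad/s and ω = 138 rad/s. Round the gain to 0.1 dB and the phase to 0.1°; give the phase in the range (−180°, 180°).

At s = jω = j20:
pole (s+2): 2 + j20 → |·| = √(2²+20²) = √404 ≈ 20.1, ∠ = arctan(20/2) ≈ 84.29°
pole (s+864): 864 + j20 → |·| = √(864²+20²) = √746896 ≈ 864.23, ∠ = arctan(20/864) ≈ 1.33°
|G| = 50 / 17371 ≈ 0.0028784
Gain = 20 log₁₀(0.0028784) ≈ -50.82 dB
∠G = 0.00° − 85.62° = -85.62°

At s = jω = j138:
pole (s+2): 2 + j138 → |·| = √(2²+138²) = √19048 ≈ 138.01, ∠ = arctan(138/2) ≈ 89.17°
pole (s+864): 864 + j138 → |·| = √(864²+138²) = √765540 ≈ 874.95, ∠ = arctan(138/864) ≈ 9.07°
|G| = 50 / 1.2075e+05 ≈ 0.00041408
Gain = 20 log₁₀(0.00041408) ≈ -67.66 dB
∠G = 0.00° − 98.24° = -98.24°

ω = 20: -50.8 dB, -85.6°; ω = 138: -67.7 dB, -98.2°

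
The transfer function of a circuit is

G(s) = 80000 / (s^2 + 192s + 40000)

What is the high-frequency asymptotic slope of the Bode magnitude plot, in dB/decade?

Each pole contributes −20 dB/decade at high frequency; each zero contributes +20 dB/decade.
Net: 0 zero(s) − 2 pole(s) → -40 dB/decade.

-40 dB/decade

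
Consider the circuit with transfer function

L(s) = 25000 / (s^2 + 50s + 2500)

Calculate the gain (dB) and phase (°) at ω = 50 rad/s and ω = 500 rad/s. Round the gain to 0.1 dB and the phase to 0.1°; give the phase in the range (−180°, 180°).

At s = jω = j50:
quadratic: (j50)² + 50·j50 + 2500 = 0 + j2500 → |·| ≈ 2500, ∠ ≈ 90.00°
|L| = 25000 / 2500 ≈ 10
Gain = 20 log₁₀(10) ≈ 20.00 dB
∠L = 0.00° − 90.00° = -90.00°

At s = jω = j500:
quadratic: (j500)² + 50·j500 + 2500 = -247500 + j25000 → |·| ≈ 2.4876e+05, ∠ ≈ 174.23°
|L| = 25000 / 2.4876e+05 ≈ 0.1005
Gain = 20 log₁₀(0.1005) ≈ -19.96 dB
∠L = 0.00° − 174.23° = -174.23°

ω = 50: 20.0 dB, -90.0°; ω = 500: -20.0 dB, -174.2°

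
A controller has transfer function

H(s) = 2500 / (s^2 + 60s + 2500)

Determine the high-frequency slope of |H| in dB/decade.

-40 dB/decade

Each pole contributes −20 dB/decade at high frequency; each zero contributes +20 dB/decade.
Net: 0 zero(s) − 2 pole(s) → -40 dB/decade.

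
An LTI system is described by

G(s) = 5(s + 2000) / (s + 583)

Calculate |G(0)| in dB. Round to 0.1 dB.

24.7 dB

G(0) = 5·2000 / (583) ≈ 17.153
20 log₁₀(17.153) ≈ 24.69 dB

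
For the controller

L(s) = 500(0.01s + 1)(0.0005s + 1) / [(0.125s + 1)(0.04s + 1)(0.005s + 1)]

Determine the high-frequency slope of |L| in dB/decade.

Each pole contributes −20 dB/decade at high frequency; each zero contributes +20 dB/decade.
Net: 2 zero(s) − 3 pole(s) → -20 dB/decade.

-20 dB/decade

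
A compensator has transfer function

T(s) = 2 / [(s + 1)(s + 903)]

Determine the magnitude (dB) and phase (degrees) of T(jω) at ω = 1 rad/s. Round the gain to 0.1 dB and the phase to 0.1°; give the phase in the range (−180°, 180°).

At s = jω = j1:
pole (s+1): 1 + j1 → |·| = √(1²+1²) = √2 ≈ 1.4142, ∠ = arctan(1/1) ≈ 45.00°
pole (s+903): 903 + j1 → |·| = √(903²+1²) = √815410 ≈ 903, ∠ = arctan(1/903) ≈ 0.06°
|T| = 2 / 1277 ≈ 0.0015662
Gain = 20 log₁₀(0.0015662) ≈ -56.10 dB
∠T = 0.00° − 45.06° = -45.06°

-56.1 dB, -45.1°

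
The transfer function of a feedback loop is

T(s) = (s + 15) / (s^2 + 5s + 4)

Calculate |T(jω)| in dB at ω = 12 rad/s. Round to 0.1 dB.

-18.0 dB

Substitute s = j12:
Numerator: (j12) + 15 = 15 + j12
Denominator: (j12)^2 + 5(j12) + 4 = -140 + j60
|N| = √(15² + 12²) ≈ 19.209, ∠N ≈ 38.66°
|D| = √(140² + 60²) ≈ 152.32, ∠D ≈ 156.80°
|T| = 19.209 / 152.32 ≈ 0.12611
Gain = 20 log₁₀(0.12611) ≈ -17.99 dB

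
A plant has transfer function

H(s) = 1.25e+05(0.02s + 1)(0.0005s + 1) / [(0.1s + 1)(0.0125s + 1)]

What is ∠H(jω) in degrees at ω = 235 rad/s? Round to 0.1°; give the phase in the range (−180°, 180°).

-74.1°

At ω = 235 rad/s:
zero (1 + j235·0.02) = 1 + j4.7 → |·| ≈ 4.8052, ∠ ≈ 77.99°
zero (1 + j235·0.0005) = 1 + j0.1175 → |·| ≈ 1.0069, ∠ ≈ 6.70°
pole (1 + j235·0.1) = 1 + j23.5 → |·| ≈ 23.521, ∠ ≈ 87.56°
pole (1 + j235·0.0125) = 1 + j2.9375 → |·| ≈ 3.103, ∠ ≈ 71.20°
∠H = (77.99° + 6.70°) − (87.56° + 71.20°) = -74.07°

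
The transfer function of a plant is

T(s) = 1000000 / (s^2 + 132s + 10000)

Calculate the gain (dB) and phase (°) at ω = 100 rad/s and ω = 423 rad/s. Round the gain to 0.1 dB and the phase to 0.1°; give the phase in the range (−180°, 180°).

At s = jω = j100:
quadratic: (j100)² + 132·j100 + 10000 = 0 + j13200 → |·| ≈ 13200, ∠ ≈ 90.00°
|T| = 1000000 / 13200 ≈ 75.758
Gain = 20 log₁₀(75.758) ≈ 37.59 dB
∠T = 0.00° − 90.00° = -90.00°

At s = jω = j423:
quadratic: (j423)² + 132·j423 + 10000 = -168929 + j55836 → |·| ≈ 1.7792e+05, ∠ ≈ 161.71°
|T| = 1000000 / 1.7792e+05 ≈ 5.6205
Gain = 20 log₁₀(5.6205) ≈ 15.00 dB
∠T = 0.00° − 161.71° = -161.71°

ω = 100: 37.6 dB, -90.0°; ω = 423: 15.0 dB, -161.7°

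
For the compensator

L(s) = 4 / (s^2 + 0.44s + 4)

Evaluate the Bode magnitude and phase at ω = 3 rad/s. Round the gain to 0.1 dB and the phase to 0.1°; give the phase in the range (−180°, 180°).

-2.2 dB, -165.2°

At s = jω = j3:
quadratic: (j3)² + 0.44·j3 + 4 = -5 + j1.32 → |·| ≈ 5.1713, ∠ ≈ 165.21°
|L| = 4 / 5.1713 ≈ 0.7735
Gain = 20 log₁₀(0.7735) ≈ -2.23 dB
∠L = 0.00° − 165.21° = -165.21°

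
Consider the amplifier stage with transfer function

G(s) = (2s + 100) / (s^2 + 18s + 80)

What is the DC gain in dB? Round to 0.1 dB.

G(0) = 100 / 80 = 1.25
20 log₁₀(1.25) ≈ 1.94 dB

1.9 dB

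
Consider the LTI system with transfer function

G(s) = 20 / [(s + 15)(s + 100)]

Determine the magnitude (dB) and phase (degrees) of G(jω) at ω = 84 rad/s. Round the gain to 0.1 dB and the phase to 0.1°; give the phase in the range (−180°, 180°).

At s = jω = j84:
pole (s+15): 15 + j84 → |·| = √(15²+84²) = √7281 ≈ 85.329, ∠ = arctan(84/15) ≈ 79.88°
pole (s+100): 100 + j84 → |·| = √(100²+84²) = √17056 ≈ 130.6, ∠ = arctan(84/100) ≈ 40.03°
|G| = 20 / 11144 ≈ 0.0017947
Gain = 20 log₁₀(0.0017947) ≈ -54.92 dB
∠G = 0.00° − 119.91° = -119.91°

-54.9 dB, -119.9°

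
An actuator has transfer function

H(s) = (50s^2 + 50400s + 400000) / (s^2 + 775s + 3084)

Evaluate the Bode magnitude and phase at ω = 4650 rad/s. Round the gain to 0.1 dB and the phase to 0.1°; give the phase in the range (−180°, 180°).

34.1 dB, -2.8°

Substitute s = j4650:
Numerator: 50(j4650)^2 + 50400(j4650) + 400000 = -1080725000 + j234360000
Denominator: (j4650)^2 + 775(j4650) + 3084 = -21619416 + j3603750
|N| = √(1080725000² + 234360000²) ≈ 1.1058e+09, ∠N ≈ 167.76°
|D| = √(21619416² + 3603750²) ≈ 2.1918e+07, ∠D ≈ 170.54°
|H| = 1.1058e+09 / 2.1918e+07 ≈ 50.452
Gain = 20 log₁₀(50.452) ≈ 34.06 dB
∠H = 167.76° − 170.54° = -2.78°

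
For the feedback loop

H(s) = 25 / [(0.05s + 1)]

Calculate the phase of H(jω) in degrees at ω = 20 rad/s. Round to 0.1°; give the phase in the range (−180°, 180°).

At ω = 20 rad/s:
pole (1 + j20·0.05) = 1 + j1 → |·| ≈ 1.4142, ∠ ≈ 45.00°
∠H = (0°) − (45.00°) = -45.00°

-45.0°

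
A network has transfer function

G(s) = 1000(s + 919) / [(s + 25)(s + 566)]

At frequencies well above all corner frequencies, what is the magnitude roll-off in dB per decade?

-20 dB/decade

Each pole contributes −20 dB/decade at high frequency; each zero contributes +20 dB/decade.
Net: 1 zero(s) − 2 pole(s) → -20 dB/decade.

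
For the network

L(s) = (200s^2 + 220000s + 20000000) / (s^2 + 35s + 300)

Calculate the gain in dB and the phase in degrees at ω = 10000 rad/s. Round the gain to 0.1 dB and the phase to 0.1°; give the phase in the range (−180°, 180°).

Substitute s = j10000:
Numerator: 200(j10000)^2 + 220000(j10000) + 20000000 = -19980000000 + j2200000000
Denominator: (j10000)^2 + 35(j10000) + 300 = -99999700 + j350000
|N| = √(19980000000² + 2200000000²) ≈ 2.0101e+10, ∠N ≈ 173.72°
|D| = √(99999700² + 350000²) ≈ 1e+08, ∠D ≈ 179.80°
|L| = 2.0101e+10 / 1e+08 ≈ 201.01
Gain = 20 log₁₀(201.01) ≈ 46.06 dB
∠L = 173.72° − 179.80° = -6.08°

46.1 dB, -6.1°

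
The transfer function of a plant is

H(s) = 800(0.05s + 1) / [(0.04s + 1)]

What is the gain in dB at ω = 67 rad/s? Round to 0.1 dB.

59.8 dB

At ω = 67 rad/s:
zero (1 + j67·0.05) = 1 + j3.35 → |·| ≈ 3.4961, ∠ ≈ 73.38°
pole (1 + j67·0.04) = 1 + j2.68 → |·| ≈ 2.8605, ∠ ≈ 69.54°
|H| = 800 · 3.4961 / (2.8605) ≈ 977.76
Gain = 20 log₁₀(977.76) ≈ 59.80 dB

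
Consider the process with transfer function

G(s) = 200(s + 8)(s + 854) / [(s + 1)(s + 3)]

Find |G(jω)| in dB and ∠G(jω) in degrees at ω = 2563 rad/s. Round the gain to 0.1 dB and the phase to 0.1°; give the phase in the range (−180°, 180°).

46.5 dB, -18.5°

At s = jω = j2563:
zero (s+8): 8 + j2563 → |·| = √(8²+2563²) = √6569033 ≈ 2563, ∠ = arctan(2563/8) ≈ 89.82°
zero (s+854): 854 + j2563 → |·| = √(854²+2563²) = √7298285 ≈ 2701.5, ∠ = arctan(2563/854) ≈ 71.57°
pole (s+1): 1 + j2563 → |·| = √(1²+2563²) = √6568970 ≈ 2563, ∠ = arctan(2563/1) ≈ 89.98°
pole (s+3): 3 + j2563 → |·| = √(3²+2563²) = √6568978 ≈ 2563, ∠ = arctan(2563/3) ≈ 89.93°
|G| = 200 · 6.9239e+06 / 6.569e+06 ≈ 210.81
Gain = 20 log₁₀(210.81) ≈ 46.48 dB
∠G = 161.39° − 179.91° = -18.52°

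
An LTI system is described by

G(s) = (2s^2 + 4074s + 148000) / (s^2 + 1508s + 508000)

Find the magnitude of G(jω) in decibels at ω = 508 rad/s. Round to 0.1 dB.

Substitute s = j508:
Numerator: 2(j508)^2 + 4074(j508) + 148000 = -368128 + j2069592
Denominator: (j508)^2 + 1508(j508) + 508000 = 249936 + j766064
|N| = √(368128² + 2069592²) ≈ 2.1021e+06, ∠N ≈ 100.09°
|D| = √(249936² + 766064²) ≈ 8.0581e+05, ∠D ≈ 71.93°
|G| = 2.1021e+06 / 8.0581e+05 ≈ 2.6087
Gain = 20 log₁₀(2.6087) ≈ 8.33 dB

8.3 dB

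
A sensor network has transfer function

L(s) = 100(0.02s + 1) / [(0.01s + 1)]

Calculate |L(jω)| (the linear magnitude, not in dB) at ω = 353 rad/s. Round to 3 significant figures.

At ω = 353 rad/s:
zero (1 + j353·0.02) = 1 + j7.06 → |·| ≈ 7.1305, ∠ ≈ 81.94°
pole (1 + j353·0.01) = 1 + j3.53 → |·| ≈ 3.6689, ∠ ≈ 74.18°
|L| = 100 · 7.1305 / (3.6689) ≈ 194.35

194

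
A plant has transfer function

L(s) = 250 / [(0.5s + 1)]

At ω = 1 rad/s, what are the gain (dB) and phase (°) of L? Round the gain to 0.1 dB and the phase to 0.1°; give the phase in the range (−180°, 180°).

47.0 dB, -26.6°

At ω = 1 rad/s:
pole (1 + j1·0.5) = 1 + j0.5 → |·| ≈ 1.118, ∠ ≈ 26.57°
|L| = 250 · 1 / (1.118) ≈ 223.61
Gain = 20 log₁₀(223.61) ≈ 46.99 dB
∠L = (0°) − (26.57°) = -26.57°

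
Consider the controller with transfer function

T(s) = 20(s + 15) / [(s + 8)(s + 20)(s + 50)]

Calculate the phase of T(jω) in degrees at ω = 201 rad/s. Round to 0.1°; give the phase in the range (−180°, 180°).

-162.3°

At s = jω = j201:
zero (s+15): 15 + j201 → |·| = √(15²+201²) = √40626 ≈ 201.56, ∠ = arctan(201/15) ≈ 85.73°
pole (s+8): 8 + j201 → |·| = √(8²+201²) = √40465 ≈ 201.16, ∠ = arctan(201/8) ≈ 87.72°
pole (s+20): 20 + j201 → |·| = √(20²+201²) = √40801 ≈ 201.99, ∠ = arctan(201/20) ≈ 84.32°
pole (s+50): 50 + j201 → |·| = √(50²+201²) = √42901 ≈ 207.13, ∠ = arctan(201/50) ≈ 76.03°
∠T = 85.73° − 248.07° = -162.34°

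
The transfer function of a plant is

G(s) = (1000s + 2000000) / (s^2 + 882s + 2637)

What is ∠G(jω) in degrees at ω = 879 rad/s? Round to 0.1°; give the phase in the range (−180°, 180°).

-111.1°

Substitute s = j879:
Numerator: 1000(j879) + 2000000 = 2000000 + j879000
Denominator: (j879)^2 + 882(j879) + 2637 = -770004 + j775278
|N| = √(2000000² + 879000²) ≈ 2.1846e+06, ∠N ≈ 23.73°
|D| = √(770004² + 775278²) ≈ 1.0927e+06, ∠D ≈ 134.80°
∠G = 23.73° − 134.80° = -111.07°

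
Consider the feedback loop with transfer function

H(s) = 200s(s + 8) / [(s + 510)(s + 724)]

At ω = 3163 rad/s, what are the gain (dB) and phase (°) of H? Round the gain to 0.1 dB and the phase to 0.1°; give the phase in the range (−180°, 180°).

45.7 dB, 21.9°

At s = jω = j3163:
zero (s+8): 8 + j3163 → |·| = √(8²+3163²) = √10004633 ≈ 3163, ∠ = arctan(3163/8) ≈ 89.86°
zero at origin: s = j3163 → |·| = 3163, ∠ = 90.00°
pole (s+510): 510 + j3163 → |·| = √(510²+3163²) = √10264669 ≈ 3203.9, ∠ = arctan(3163/510) ≈ 80.84°
pole (s+724): 724 + j3163 → |·| = √(724²+3163²) = √10528745 ≈ 3244.8, ∠ = arctan(3163/724) ≈ 77.11°
|H| = 200 · 1.0005e+07 / 1.0396e+07 ≈ 192.48
Gain = 20 log₁₀(192.48) ≈ 45.69 dB
∠H = 179.86° − 157.95° = 21.91°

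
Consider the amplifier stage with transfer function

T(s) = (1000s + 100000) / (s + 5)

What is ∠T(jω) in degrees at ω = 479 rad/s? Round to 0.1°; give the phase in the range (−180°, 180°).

Substitute s = j479:
Numerator: 1000(j479) + 100000 = 100000 + j479000
Denominator: (j479) + 5 = 5 + j479
|N| = √(100000² + 479000²) ≈ 4.8933e+05, ∠N ≈ 78.21°
|D| = √(5² + 479²) ≈ 479.03, ∠D ≈ 89.40°
∠T = 78.21° − 89.40° = -11.19°

-11.2°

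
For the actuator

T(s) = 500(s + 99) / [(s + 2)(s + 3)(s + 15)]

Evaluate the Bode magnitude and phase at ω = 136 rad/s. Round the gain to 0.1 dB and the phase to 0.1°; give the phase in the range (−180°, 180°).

-29.6 dB, 152.3°

At s = jω = j136:
zero (s+99): 99 + j136 → |·| = √(99²+136²) = √28297 ≈ 168.22, ∠ = arctan(136/99) ≈ 53.95°
pole (s+2): 2 + j136 → |·| = √(2²+136²) = √18500 ≈ 136.01, ∠ = arctan(136/2) ≈ 89.16°
pole (s+3): 3 + j136 → |·| = √(3²+136²) = √18505 ≈ 136.03, ∠ = arctan(136/3) ≈ 88.74°
pole (s+15): 15 + j136 → |·| = √(15²+136²) = √18721 ≈ 136.82, ∠ = arctan(136/15) ≈ 83.71°
|T| = 500 · 168.22 / 2.5314e+06 ≈ 0.033227
Gain = 20 log₁₀(0.033227) ≈ -29.57 dB
∠T = 53.95° − 261.61° = -207.66° ≡ 152.34° (principal value)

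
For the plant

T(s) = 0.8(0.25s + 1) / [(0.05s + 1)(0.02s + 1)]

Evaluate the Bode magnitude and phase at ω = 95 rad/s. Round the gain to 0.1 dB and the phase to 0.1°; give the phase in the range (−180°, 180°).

At ω = 95 rad/s:
zero (1 + j95·0.25) = 1 + j23.75 → |·| ≈ 23.771, ∠ ≈ 87.59°
pole (1 + j95·0.05) = 1 + j4.75 → |·| ≈ 4.8541, ∠ ≈ 78.11°
pole (1 + j95·0.02) = 1 + j1.9 → |·| ≈ 2.1471, ∠ ≈ 62.24°
|T| = 0.8 · 23.771 / (4.8541 · 2.1471) ≈ 1.8246
Gain = 20 log₁₀(1.8246) ≈ 5.22 dB
∠T = (87.59°) − (78.11° + 62.24°) = -52.76°

5.2 dB, -52.8°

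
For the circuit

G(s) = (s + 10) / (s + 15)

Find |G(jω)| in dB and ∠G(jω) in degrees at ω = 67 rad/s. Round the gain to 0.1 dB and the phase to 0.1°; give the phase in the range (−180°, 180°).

-0.1 dB, 4.1°

At s = jω = j67:
zero (s+10): 10 + j67 → |·| = √(10²+67²) = √4589 ≈ 67.742, ∠ = arctan(67/10) ≈ 81.51°
pole (s+15): 15 + j67 → |·| = √(15²+67²) = √4714 ≈ 68.659, ∠ = arctan(67/15) ≈ 77.38°
|G| = 1 · 67.742 / 68.659 ≈ 0.98664
Gain = 20 log₁₀(0.98664) ≈ -0.12 dB
∠G = 81.51° − 77.38° = 4.13°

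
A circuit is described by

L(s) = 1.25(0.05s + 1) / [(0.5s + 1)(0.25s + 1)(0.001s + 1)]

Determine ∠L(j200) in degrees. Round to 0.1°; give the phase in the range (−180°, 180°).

At ω = 200 rad/s:
zero (1 + j200·0.05) = 1 + j10 → |·| ≈ 10.05, ∠ ≈ 84.29°
pole (1 + j200·0.5) = 1 + j100 → |·| ≈ 100, ∠ ≈ 89.43°
pole (1 + j200·0.25) = 1 + j50 → |·| ≈ 50.01, ∠ ≈ 88.85°
pole (1 + j200·0.001) = 1 + j0.2 → |·| ≈ 1.0198, ∠ ≈ 11.31°
∠L = (84.29°) − (89.43° + 88.85° + 11.31°) = -105.30°

-105.3°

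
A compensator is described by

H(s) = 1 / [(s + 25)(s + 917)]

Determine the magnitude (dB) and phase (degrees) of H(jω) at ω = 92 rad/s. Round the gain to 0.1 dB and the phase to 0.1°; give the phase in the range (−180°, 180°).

At s = jω = j92:
pole (s+25): 25 + j92 → |·| = √(25²+92²) = √9089 ≈ 95.336, ∠ = arctan(92/25) ≈ 74.80°
pole (s+917): 917 + j92 → |·| = √(917²+92²) = √849353 ≈ 921.6, ∠ = arctan(92/917) ≈ 5.73°
|H| = 1 / 87862 ≈ 1.1381e-05
Gain = 20 log₁₀(1.1381e-05) ≈ -98.88 dB
∠H = 0.00° − 80.53° = -80.53°

-98.9 dB, -80.5°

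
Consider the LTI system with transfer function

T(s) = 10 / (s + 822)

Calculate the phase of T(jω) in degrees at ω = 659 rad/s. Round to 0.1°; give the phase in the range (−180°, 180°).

Substitute s = j659:
Numerator: 10 = 10 + j0
Denominator: (j659) + 822 = 822 + j659
|N| = √(10² + 0²) ≈ 10, ∠N ≈ 0.00°
|D| = √(822² + 659²) ≈ 1053.5, ∠D ≈ 38.72°
∠T = 0.00° − 38.72° = -38.72°

-38.7°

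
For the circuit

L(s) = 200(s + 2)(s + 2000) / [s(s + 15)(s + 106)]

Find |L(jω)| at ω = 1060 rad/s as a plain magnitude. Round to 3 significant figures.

At s = jω = j1060:
zero (s+2): 2 + j1060 → |·| = √(2²+1060²) = √1123604 ≈ 1060, ∠ = arctan(1060/2) ≈ 89.89°
zero (s+2000): 2000 + j1060 → |·| = √(2000²+1060²) = √5123600 ≈ 2263.5, ∠ = arctan(1060/2000) ≈ 27.92°
pole (s+15): 15 + j1060 → |·| = √(15²+1060²) = √1123825 ≈ 1060.1, ∠ = arctan(1060/15) ≈ 89.19°
pole (s+106): 106 + j1060 → |·| = √(106²+1060²) = √1134836 ≈ 1065.3, ∠ = arctan(1060/106) ≈ 84.29°
pole at origin: |s| = 1060, ∠ = 90.00° (in denominator)
|L| = 200 · 2.3993e+06 / 1.1971e+09 ≈ 0.40085

0.401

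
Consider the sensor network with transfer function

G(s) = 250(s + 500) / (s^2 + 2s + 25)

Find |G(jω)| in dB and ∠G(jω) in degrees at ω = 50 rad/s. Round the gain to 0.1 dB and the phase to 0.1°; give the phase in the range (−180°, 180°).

At s = jω = j50:
zero (s+500): 500 + j50 → |·| = √(500²+50²) = √252500 ≈ 502.49, ∠ = arctan(50/500) ≈ 5.71°
quadratic: (j50)² + 2·j50 + 25 = -2475 + j100 → |·| ≈ 2477, ∠ ≈ 177.69°
|G| = 250 · 502.49 / 2477 ≈ 50.716
Gain = 20 log₁₀(50.716) ≈ 34.10 dB
∠G = 5.71° − 177.69° = -171.98°

34.1 dB, -172.0°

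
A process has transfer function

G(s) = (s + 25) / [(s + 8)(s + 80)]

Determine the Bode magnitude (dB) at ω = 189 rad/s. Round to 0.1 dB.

-46.2 dB

At s = jω = j189:
zero (s+25): 25 + j189 → |·| = √(25²+189²) = √36346 ≈ 190.65, ∠ = arctan(189/25) ≈ 82.46°
pole (s+8): 8 + j189 → |·| = √(8²+189²) = √35785 ≈ 189.17, ∠ = arctan(189/8) ≈ 87.58°
pole (s+80): 80 + j189 → |·| = √(80²+189²) = √42121 ≈ 205.23, ∠ = arctan(189/80) ≈ 67.06°
|G| = 1 · 190.65 / 38823 ≈ 0.0049107
Gain = 20 log₁₀(0.0049107) ≈ -46.18 dB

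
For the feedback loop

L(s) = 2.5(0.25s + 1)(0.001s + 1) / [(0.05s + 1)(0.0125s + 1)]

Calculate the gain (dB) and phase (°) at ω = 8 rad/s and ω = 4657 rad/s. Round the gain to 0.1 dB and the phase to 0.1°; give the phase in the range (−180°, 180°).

At ω = 8 rad/s:
zero (1 + j8·0.25) = 1 + j2 → |·| ≈ 2.2361, ∠ ≈ 63.43°
zero (1 + j8·0.001) = 1 + j0.008 → |·| ≈ 1, ∠ ≈ 0.46°
pole (1 + j8·0.05) = 1 + j0.4 → |·| ≈ 1.077, ∠ ≈ 21.80°
pole (1 + j8·0.0125) = 1 + j0.1 → |·| ≈ 1.005, ∠ ≈ 5.71°
|L| = 2.5 · 2.2361 · 1 / (1.077 · 1.005) ≈ 5.1648
Gain = 20 log₁₀(5.1648) ≈ 14.26 dB
∠L = (63.43° + 0.46°) − (21.80° + 5.71°) = 36.38°

At ω = 4657 rad/s:
zero (1 + j4657·0.25) = 1 + j1164.25 → |·| ≈ 1164.3, ∠ ≈ 89.95°
zero (1 + j4657·0.001) = 1 + j4.657 → |·| ≈ 4.7632, ∠ ≈ 77.88°
pole (1 + j4657·0.05) = 1 + j232.85 → |·| ≈ 232.85, ∠ ≈ 89.75°
pole (1 + j4657·0.0125) = 1 + j58.2125 → |·| ≈ 58.221, ∠ ≈ 89.02°
|L| = 2.5 · 1164.3 · 4.7632 / (232.85 · 58.221) ≈ 1.0227
Gain = 20 log₁₀(1.0227) ≈ 0.19 dB
∠L = (89.95° + 77.88°) − (89.75° + 89.02°) = -10.94°

ω = 8: 14.3 dB, 36.4°; ω = 4657: 0.2 dB, -10.9°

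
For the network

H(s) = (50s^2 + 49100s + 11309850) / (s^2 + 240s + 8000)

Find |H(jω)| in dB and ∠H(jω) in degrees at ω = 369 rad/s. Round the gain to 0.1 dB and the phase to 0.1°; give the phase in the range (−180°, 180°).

41.6 dB, -69.3°

Substitute s = j369:
Numerator: 50(j369)^2 + 49100(j369) + 11309850 = 4501800 + j18117900
Denominator: (j369)^2 + 240(j369) + 8000 = -128161 + j88560
|N| = √(4501800² + 18117900²) ≈ 1.8669e+07, ∠N ≈ 76.05°
|D| = √(128161² + 88560²) ≈ 1.5578e+05, ∠D ≈ 145.36°
|H| = 1.8669e+07 / 1.5578e+05 ≈ 119.84
Gain = 20 log₁₀(119.84) ≈ 41.57 dB
∠H = 76.05° − 145.36° = -69.31°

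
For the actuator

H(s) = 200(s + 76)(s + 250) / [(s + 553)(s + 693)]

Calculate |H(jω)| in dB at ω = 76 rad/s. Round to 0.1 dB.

23.2 dB

At s = jω = j76:
zero (s+76): 76 + j76 → |·| = √(76²+76²) = √11552 ≈ 107.48, ∠ = arctan(76/76) ≈ 45.00°
zero (s+250): 250 + j76 → |·| = √(250²+76²) = √68276 ≈ 261.3, ∠ = arctan(76/250) ≈ 16.91°
pole (s+553): 553 + j76 → |·| = √(553²+76²) = √311585 ≈ 558.2, ∠ = arctan(76/553) ≈ 7.83°
pole (s+693): 693 + j76 → |·| = √(693²+76²) = √486025 ≈ 697.15, ∠ = arctan(76/693) ≈ 6.26°
|H| = 200 · 28085 / 3.8915e+05 ≈ 14.434
Gain = 20 log₁₀(14.434) ≈ 23.19 dB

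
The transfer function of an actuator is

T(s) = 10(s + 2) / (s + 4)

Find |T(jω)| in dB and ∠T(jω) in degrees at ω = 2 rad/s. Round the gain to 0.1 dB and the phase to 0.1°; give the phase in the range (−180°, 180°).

16.0 dB, 18.4°

At s = jω = j2:
zero (s+2): 2 + j2 → |·| = √(2²+2²) = √8 ≈ 2.8284, ∠ = arctan(2/2) ≈ 45.00°
pole (s+4): 4 + j2 → |·| = √(4²+2²) = √20 ≈ 4.4721, ∠ = arctan(2/4) ≈ 26.57°
|T| = 10 · 2.8284 / 4.4721 ≈ 6.3245
Gain = 20 log₁₀(6.3245) ≈ 16.02 dB
∠T = 45.00° − 26.57° = 18.43°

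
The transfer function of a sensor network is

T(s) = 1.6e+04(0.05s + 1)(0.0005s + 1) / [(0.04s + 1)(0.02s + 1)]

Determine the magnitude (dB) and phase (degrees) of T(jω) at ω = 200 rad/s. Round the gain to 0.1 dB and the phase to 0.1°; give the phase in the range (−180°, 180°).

73.7 dB, -68.8°

At ω = 200 rad/s:
zero (1 + j200·0.05) = 1 + j10 → |·| ≈ 10.05, ∠ ≈ 84.29°
zero (1 + j200·0.0005) = 1 + j0.1 → |·| ≈ 1.005, ∠ ≈ 5.71°
pole (1 + j200·0.04) = 1 + j8 → |·| ≈ 8.0623, ∠ ≈ 82.87°
pole (1 + j200·0.02) = 1 + j4 → |·| ≈ 4.1231, ∠ ≈ 75.96°
|T| = 1.6e+04 · 10.05 · 1.005 / (8.0623 · 4.1231) ≈ 4861.5
Gain = 20 log₁₀(4861.5) ≈ 73.74 dB
∠T = (84.29° + 5.71°) − (82.87° + 75.96°) = -68.83°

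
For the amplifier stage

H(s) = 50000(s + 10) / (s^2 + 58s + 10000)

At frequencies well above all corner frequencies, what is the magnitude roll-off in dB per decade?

Each pole contributes −20 dB/decade at high frequency; each zero contributes +20 dB/decade.
Net: 1 zero(s) − 2 pole(s) → -20 dB/decade.

-20 dB/decade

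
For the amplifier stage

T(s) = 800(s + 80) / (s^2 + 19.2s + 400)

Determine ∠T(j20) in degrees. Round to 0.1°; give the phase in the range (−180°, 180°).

-76.0°

At s = jω = j20:
zero (s+80): 80 + j20 → |·| = √(80²+20²) = √6800 ≈ 82.462, ∠ = arctan(20/80) ≈ 14.04°
quadratic: (j20)² + 19.2·j20 + 400 = 0 + j384 → |·| ≈ 384, ∠ ≈ 90.00°
∠T = 14.04° − 90.00° = -75.96°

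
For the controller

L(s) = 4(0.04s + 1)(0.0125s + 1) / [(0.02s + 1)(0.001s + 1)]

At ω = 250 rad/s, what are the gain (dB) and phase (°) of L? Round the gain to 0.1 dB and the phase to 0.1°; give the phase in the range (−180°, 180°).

28.0 dB, 63.8°

At ω = 250 rad/s:
zero (1 + j250·0.04) = 1 + j10 → |·| ≈ 10.05, ∠ ≈ 84.29°
zero (1 + j250·0.0125) = 1 + j3.125 → |·| ≈ 3.2811, ∠ ≈ 72.26°
pole (1 + j250·0.02) = 1 + j5 → |·| ≈ 5.099, ∠ ≈ 78.69°
pole (1 + j250·0.001) = 1 + j0.25 → |·| ≈ 1.0308, ∠ ≈ 14.04°
|L| = 4 · 10.05 · 3.2811 / (5.099 · 1.0308) ≈ 25.095
Gain = 20 log₁₀(25.095) ≈ 27.99 dB
∠L = (84.29° + 72.26°) − (78.69° + 14.04°) = 63.82°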